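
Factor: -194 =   -  2^1*97^1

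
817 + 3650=4467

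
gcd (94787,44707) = 1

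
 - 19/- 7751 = 19/7751 = 0.00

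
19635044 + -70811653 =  - 51176609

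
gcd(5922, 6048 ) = 126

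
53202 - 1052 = 52150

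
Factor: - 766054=-2^1*17^1*22531^1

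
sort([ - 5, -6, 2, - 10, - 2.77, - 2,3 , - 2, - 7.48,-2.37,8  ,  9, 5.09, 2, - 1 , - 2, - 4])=[-10,-7.48, - 6,-5 , - 4, - 2.77, - 2.37, - 2, - 2, - 2, - 1,2,2, 3, 5.09,  8,9] 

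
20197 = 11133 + 9064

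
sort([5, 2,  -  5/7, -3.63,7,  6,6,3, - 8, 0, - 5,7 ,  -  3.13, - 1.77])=[-8,-5, - 3.63, - 3.13, - 1.77, - 5/7,0,2,  3,5, 6,6,7, 7]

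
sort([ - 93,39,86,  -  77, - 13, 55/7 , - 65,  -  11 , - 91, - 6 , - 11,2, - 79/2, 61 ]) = [  -  93, - 91,-77,  -  65, - 79/2, - 13 ,- 11, - 11, - 6,2,55/7,39, 61, 86 ] 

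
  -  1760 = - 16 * 110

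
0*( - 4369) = 0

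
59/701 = 59/701= 0.08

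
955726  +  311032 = 1266758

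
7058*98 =691684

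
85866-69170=16696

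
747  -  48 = 699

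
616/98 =6 + 2/7 = 6.29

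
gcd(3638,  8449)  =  17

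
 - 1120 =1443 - 2563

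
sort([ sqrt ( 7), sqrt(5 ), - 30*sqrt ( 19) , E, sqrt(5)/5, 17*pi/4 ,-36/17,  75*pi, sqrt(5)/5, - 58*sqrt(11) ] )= [ - 58*sqrt( 11), - 30*sqrt(19), - 36/17,sqrt(5) /5, sqrt(5) /5,sqrt( 5), sqrt( 7),E,17 *pi/4, 75*pi]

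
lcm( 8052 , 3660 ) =40260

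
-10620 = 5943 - 16563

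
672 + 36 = 708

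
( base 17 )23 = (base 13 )2b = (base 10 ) 37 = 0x25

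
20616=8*2577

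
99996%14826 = 11040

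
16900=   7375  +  9525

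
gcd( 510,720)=30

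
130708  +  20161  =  150869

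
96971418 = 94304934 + 2666484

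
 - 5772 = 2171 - 7943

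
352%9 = 1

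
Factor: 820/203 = 2^2*5^1*7^( - 1)*29^( - 1)*41^1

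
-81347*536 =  - 43601992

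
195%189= 6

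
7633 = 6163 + 1470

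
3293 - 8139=-4846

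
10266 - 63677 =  - 53411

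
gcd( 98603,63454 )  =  1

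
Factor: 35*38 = 1330 = 2^1*5^1*7^1*19^1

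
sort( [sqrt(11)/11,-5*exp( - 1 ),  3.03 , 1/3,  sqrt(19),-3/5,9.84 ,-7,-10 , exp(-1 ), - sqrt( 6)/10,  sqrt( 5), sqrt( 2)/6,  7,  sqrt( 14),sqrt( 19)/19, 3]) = [ - 10, - 7,  -  5*exp( - 1),-3/5,  -  sqrt( 6)/10,sqrt(19)/19,sqrt( 2) /6, sqrt( 11)/11, 1/3  ,  exp(- 1 ),  sqrt(5), 3, 3.03,sqrt( 14),sqrt( 19),7, 9.84]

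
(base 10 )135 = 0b10000111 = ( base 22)63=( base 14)99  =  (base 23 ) 5k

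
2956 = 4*739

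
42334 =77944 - 35610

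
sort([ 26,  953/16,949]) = [ 26, 953/16, 949]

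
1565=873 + 692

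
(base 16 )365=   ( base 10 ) 869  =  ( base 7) 2351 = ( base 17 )302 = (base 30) ST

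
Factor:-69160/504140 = -38/277 = - 2^1*19^1*277^( - 1 )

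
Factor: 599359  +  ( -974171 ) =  - 374812= - 2^2*93703^1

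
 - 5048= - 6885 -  - 1837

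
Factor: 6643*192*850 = 2^7*3^1 * 5^2*7^1*13^1*17^1*73^1  =  1084137600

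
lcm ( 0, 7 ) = 0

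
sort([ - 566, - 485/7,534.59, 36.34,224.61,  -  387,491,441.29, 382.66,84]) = [ - 566, -387, - 485/7,36.34,84,224.61, 382.66,441.29,491,534.59]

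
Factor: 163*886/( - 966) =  - 3^( -1 )*7^( - 1)*23^( - 1)*163^1*443^1 = -  72209/483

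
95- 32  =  63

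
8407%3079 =2249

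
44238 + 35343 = 79581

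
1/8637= 1/8637 = 0.00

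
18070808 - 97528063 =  - 79457255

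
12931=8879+4052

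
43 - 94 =-51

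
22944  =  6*3824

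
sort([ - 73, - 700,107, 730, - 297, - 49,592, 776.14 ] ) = [ - 700, - 297,- 73, - 49, 107,592, 730,776.14 ] 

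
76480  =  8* 9560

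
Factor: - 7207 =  - 7207^1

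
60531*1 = 60531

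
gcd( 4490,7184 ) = 898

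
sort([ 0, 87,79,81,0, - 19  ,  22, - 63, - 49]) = [ - 63 , - 49,  -  19,0,0,22, 79,81,87]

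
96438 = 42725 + 53713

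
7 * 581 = 4067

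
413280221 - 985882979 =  - 572602758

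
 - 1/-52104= 1/52104 = 0.00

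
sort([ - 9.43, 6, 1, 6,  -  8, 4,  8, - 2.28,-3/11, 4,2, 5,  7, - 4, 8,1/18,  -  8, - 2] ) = [  -  9.43,  -  8, -8, - 4, - 2.28, - 2, - 3/11, 1/18, 1 , 2, 4,  4, 5, 6,  6,7 , 8, 8] 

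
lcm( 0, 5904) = 0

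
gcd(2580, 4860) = 60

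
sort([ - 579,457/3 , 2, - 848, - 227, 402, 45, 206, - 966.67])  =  [-966.67, - 848,  -  579, - 227,2,45,457/3,206, 402]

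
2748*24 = 65952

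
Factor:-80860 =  - 2^2*5^1*13^1*311^1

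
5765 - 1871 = 3894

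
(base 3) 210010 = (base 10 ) 570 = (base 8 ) 1072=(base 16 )23A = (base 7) 1443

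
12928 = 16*808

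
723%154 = 107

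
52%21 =10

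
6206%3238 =2968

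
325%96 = 37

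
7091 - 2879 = 4212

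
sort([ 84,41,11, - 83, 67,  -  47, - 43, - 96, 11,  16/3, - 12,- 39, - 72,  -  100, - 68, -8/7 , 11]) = [ - 100,  -  96, - 83,-72, - 68, - 47, - 43, - 39, - 12, - 8/7,16/3,11,11,11,41 , 67,84 ] 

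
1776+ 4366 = 6142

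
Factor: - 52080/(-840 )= 2^1*31^1 = 62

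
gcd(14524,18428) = 4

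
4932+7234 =12166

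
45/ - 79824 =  -15/26608 = - 0.00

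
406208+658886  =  1065094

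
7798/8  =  974 + 3/4=974.75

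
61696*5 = 308480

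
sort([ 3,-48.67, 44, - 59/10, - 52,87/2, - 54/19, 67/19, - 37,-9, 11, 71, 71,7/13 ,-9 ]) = [ - 52, -48.67,  -  37,-9,  -  9, - 59/10, - 54/19, 7/13,3 , 67/19, 11,87/2, 44, 71, 71]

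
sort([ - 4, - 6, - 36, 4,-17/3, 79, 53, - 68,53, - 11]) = [ - 68, - 36, - 11,-6, -17/3, - 4,4, 53,53,79]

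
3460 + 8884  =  12344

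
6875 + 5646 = 12521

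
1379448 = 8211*168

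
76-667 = -591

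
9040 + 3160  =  12200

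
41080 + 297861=338941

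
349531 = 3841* 91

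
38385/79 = 485 + 70/79= 485.89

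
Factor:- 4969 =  - 4969^1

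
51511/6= 8585  +  1/6=8585.17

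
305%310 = 305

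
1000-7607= -6607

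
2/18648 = 1/9324 = 0.00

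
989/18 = 989/18 = 54.94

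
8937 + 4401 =13338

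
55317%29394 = 25923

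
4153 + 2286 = 6439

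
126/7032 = 21/1172 = 0.02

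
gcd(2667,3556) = 889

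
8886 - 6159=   2727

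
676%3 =1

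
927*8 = 7416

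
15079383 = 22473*671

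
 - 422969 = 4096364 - 4519333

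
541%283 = 258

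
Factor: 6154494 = 2^1*3^1*1025749^1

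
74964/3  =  24988 = 24988.00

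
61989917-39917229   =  22072688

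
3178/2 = 1589=1589.00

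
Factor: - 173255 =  - 5^1*34651^1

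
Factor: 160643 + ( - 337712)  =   - 3^1*59023^1= - 177069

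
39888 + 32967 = 72855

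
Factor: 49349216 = 2^5*7^1*151^1*1459^1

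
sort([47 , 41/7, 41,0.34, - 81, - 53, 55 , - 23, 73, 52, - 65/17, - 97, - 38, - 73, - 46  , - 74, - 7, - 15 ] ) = [- 97, - 81, - 74, - 73, - 53 , - 46, - 38 , - 23, - 15,-7, -65/17,0.34, 41/7 , 41, 47,52, 55,73]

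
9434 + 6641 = 16075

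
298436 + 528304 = 826740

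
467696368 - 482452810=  - 14756442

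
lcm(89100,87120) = 3920400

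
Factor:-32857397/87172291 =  - 353^( - 1 )*246947^( - 1 ) * 32857397^1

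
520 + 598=1118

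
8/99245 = 8/99245 = 0.00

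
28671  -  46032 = - 17361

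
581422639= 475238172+106184467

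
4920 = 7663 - 2743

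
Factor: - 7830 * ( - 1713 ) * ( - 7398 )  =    -  2^2*3^7 * 5^1*29^1*137^1*571^1  =  -99227820420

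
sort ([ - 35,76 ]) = [ - 35  ,  76 ]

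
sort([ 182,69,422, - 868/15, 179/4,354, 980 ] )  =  [ - 868/15, 179/4,69,182,354, 422,980] 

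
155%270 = 155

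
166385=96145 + 70240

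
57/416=57/416 = 0.14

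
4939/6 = 823 + 1/6=823.17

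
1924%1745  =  179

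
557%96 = 77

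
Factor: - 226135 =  - 5^1 * 7^2 * 13^1*71^1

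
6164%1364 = 708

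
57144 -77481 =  - 20337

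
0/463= 0= 0.00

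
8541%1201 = 134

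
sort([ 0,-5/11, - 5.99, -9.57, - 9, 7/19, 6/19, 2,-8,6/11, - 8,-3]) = [-9.57, - 9, - 8,-8,-5.99, - 3,-5/11,0, 6/19, 7/19, 6/11, 2 ]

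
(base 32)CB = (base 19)11F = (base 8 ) 613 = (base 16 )18b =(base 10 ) 395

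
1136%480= 176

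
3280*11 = 36080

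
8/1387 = 8/1387 = 0.01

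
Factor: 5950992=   2^4*3^1*123979^1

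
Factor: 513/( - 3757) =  - 3^3 * 13^ (  -  1 ) * 17^ (- 2 ) *19^1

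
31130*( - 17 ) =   -  529210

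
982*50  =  49100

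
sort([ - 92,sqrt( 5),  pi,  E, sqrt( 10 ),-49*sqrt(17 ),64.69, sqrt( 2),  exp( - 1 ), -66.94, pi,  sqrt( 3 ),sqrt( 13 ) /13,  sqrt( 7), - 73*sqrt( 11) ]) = [ -73*sqrt (11 ), - 49*sqrt( 17), - 92, - 66.94  ,  sqrt(13) /13,exp(-1),sqrt( 2 ), sqrt( 3), sqrt (5),sqrt(7), E, pi,pi, sqrt( 10),64.69] 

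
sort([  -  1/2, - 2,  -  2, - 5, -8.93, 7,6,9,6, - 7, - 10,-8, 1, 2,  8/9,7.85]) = [ - 10 , - 8.93, - 8, - 7, - 5 , - 2, - 2, -1/2,8/9 , 1, 2,  6, 6,7, 7.85, 9]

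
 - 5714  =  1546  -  7260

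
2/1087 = 2/1087 = 0.00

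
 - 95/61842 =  - 1 +61747/61842 = - 0.00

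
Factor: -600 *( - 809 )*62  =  2^4 * 3^1*5^2*31^1*809^1  =  30094800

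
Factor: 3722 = 2^1*1861^1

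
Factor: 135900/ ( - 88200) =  - 151/98 = - 2^( - 1)*7^ ( - 2)*151^1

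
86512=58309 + 28203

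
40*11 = 440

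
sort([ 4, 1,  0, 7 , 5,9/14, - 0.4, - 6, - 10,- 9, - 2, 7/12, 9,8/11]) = [- 10 ,- 9,-6 , - 2, - 0.4, 0, 7/12, 9/14, 8/11,  1,  4, 5, 7, 9]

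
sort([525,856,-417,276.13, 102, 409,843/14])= [-417,843/14,102, 276.13, 409,525,  856 ]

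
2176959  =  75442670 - 73265711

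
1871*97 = 181487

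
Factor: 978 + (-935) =43^1 = 43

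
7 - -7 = 14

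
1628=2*814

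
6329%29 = 7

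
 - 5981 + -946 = - 6927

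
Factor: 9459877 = 7^1*23^1*58757^1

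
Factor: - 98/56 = -2^( - 2)*7^1 = - 7/4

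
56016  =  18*3112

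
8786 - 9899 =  -1113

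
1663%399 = 67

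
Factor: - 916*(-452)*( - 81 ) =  - 33536592 = -2^4*3^4*113^1*229^1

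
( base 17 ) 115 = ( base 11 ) 263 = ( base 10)311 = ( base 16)137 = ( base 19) g7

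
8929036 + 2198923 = 11127959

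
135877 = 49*2773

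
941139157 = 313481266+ 627657891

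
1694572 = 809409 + 885163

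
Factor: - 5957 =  - 7^1*23^1 * 37^1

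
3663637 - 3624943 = 38694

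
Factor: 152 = 2^3*  19^1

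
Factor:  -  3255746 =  -2^1*13^1*125221^1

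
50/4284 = 25/2142   =  0.01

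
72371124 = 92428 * 783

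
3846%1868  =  110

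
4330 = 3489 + 841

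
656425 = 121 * 5425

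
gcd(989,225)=1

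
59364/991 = 59364/991 = 59.90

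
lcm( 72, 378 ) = 1512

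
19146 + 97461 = 116607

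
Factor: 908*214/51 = 194312/51 = 2^3*3^( -1 )*17^( - 1)*107^1*227^1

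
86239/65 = 1326  +  49/65 = 1326.75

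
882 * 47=41454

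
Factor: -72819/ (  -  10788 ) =27/4 = 2^( - 2)*3^3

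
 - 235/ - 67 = 235/67  =  3.51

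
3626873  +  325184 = 3952057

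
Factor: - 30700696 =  - 2^3 * 13^1 * 295199^1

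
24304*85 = 2065840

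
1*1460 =1460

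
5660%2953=2707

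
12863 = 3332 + 9531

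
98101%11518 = 5957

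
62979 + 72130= 135109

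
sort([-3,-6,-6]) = [ - 6, - 6, - 3]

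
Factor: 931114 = 2^1*19^1*107^1*229^1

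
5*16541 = 82705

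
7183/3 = 7183/3 = 2394.33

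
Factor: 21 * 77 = 3^1 * 7^2* 11^1 = 1617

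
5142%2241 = 660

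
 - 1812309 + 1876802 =64493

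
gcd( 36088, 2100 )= 4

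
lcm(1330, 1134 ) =107730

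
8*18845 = 150760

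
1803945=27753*65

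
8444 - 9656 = - 1212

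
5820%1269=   744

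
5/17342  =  5/17342   =  0.00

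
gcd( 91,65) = 13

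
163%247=163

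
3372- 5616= - 2244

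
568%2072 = 568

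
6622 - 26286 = - 19664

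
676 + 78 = 754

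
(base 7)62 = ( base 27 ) 1h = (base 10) 44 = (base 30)1E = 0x2C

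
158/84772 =79/42386 = 0.00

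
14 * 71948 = 1007272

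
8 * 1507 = 12056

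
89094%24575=15369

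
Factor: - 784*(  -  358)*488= 2^8*7^2*61^1*179^1 = 136967936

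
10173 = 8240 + 1933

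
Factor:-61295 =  - 5^1  *13^1*23^1*41^1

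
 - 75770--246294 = 170524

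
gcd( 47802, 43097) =1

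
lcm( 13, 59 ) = 767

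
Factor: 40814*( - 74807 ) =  - 2^1*239^1*313^1*20407^1 = - 3053172898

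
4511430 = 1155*3906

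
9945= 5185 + 4760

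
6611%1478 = 699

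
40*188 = 7520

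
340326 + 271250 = 611576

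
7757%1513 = 192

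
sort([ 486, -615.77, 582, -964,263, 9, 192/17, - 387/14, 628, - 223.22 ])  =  [ - 964, - 615.77, - 223.22, - 387/14, 9, 192/17,  263, 486 , 582, 628]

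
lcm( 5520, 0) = 0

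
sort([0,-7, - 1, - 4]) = [-7, -4, - 1, 0]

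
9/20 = 9/20= 0.45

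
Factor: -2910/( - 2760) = 97/92 = 2^( - 2 ) * 23^(-1 ) * 97^1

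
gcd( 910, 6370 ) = 910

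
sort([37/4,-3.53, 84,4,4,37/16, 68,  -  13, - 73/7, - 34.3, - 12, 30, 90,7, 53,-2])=[ - 34.3, - 13, - 12, - 73/7, - 3.53, - 2, 37/16,  4, 4, 7,37/4,30,53, 68,  84,90]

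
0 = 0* 93522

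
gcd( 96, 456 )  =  24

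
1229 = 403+826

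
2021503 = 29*69707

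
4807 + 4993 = 9800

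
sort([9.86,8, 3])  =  [ 3, 8 , 9.86 ] 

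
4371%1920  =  531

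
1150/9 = 1150/9  =  127.78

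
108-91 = 17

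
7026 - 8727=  - 1701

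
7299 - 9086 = - 1787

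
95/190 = 1/2 =0.50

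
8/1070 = 4/535 = 0.01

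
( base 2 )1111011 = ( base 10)123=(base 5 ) 443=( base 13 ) 96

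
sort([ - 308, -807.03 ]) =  [ - 807.03,  -  308]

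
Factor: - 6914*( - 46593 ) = 322144002 = 2^1*3^2*31^1*167^1*3457^1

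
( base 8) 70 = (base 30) 1Q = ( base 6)132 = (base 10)56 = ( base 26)24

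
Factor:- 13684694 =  - 2^1*17^1*29^1*13879^1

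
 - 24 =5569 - 5593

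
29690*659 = 19565710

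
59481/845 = 70+331/845 = 70.39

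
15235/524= 15235/524 = 29.07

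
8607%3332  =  1943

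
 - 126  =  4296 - 4422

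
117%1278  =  117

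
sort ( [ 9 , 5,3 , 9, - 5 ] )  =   [ - 5, 3,5, 9,9] 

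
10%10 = 0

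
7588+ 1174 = 8762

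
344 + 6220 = 6564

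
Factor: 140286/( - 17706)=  - 13^( - 1 ) * 103^1= - 103/13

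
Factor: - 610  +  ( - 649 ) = - 1259^1 = - 1259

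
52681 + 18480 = 71161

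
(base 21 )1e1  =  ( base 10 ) 736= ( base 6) 3224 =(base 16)2e0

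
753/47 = 16 + 1/47  =  16.02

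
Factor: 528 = 2^4*3^1*11^1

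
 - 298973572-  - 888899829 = 589926257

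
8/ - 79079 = - 8/79079 = -0.00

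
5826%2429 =968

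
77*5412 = 416724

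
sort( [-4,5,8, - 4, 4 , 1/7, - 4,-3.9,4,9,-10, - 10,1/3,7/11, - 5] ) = [ - 10, - 10, - 5, - 4, - 4, - 4,- 3.9, 1/7,1/3,  7/11,  4,  4,  5, 8,9] 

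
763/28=27 + 1/4 = 27.25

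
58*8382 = 486156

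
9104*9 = 81936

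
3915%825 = 615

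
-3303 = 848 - 4151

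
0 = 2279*0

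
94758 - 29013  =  65745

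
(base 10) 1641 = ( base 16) 669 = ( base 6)11333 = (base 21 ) 3F3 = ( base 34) 1E9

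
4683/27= 173 + 4/9 = 173.44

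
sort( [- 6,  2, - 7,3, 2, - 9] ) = [-9,- 7,  -  6, 2,2 , 3 ]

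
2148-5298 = - 3150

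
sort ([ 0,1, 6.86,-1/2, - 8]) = [ - 8, - 1/2, 0, 1,6.86 ] 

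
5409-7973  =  -2564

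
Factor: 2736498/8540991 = 2^1 * 3^( - 2 ) * 29^1 * 137^(-1 )*2309^( - 1 )*15727^1 =912166/2846997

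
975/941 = 1 +34/941 = 1.04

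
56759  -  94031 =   -  37272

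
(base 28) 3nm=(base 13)14b2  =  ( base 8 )5712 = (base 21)6hf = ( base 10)3018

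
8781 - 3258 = 5523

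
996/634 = 1  +  181/317 = 1.57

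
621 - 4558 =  - 3937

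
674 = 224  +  450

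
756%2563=756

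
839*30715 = 25769885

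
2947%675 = 247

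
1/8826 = 1/8826 = 0.00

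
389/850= 389/850= 0.46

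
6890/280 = 689/28 = 24.61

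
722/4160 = 361/2080 = 0.17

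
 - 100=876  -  976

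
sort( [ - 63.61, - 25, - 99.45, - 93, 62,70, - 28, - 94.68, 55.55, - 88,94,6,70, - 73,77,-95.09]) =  [ - 99.45, - 95.09, - 94.68, - 93, - 88,  -  73,-63.61, - 28,  -  25, 6, 55.55 , 62, 70, 70, 77,  94]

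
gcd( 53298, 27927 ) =9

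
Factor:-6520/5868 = -10/9  =  - 2^1*3^( - 2)*5^1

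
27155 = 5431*5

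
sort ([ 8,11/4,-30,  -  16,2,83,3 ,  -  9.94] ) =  [-30,-16,-9.94, 2,11/4,  3, 8 , 83 ]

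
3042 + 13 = 3055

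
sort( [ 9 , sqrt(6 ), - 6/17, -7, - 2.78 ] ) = [ - 7,-2.78,  -  6/17,sqrt(6),  9] 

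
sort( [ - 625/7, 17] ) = [ - 625/7, 17] 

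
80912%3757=2015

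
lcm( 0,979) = 0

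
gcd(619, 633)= 1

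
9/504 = 1/56 = 0.02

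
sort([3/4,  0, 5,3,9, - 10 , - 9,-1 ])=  [ - 10,-9, - 1,0,3/4,3,5,9 ]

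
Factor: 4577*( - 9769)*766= - 34249938158 = -2^1*23^1*199^1*383^1*9769^1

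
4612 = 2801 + 1811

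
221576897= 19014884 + 202562013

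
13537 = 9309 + 4228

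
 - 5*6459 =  - 32295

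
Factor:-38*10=-2^2*5^1*19^1 = - 380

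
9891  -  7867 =2024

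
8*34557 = 276456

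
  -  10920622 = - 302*36161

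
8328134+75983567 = 84311701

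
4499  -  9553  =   - 5054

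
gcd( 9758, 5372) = 34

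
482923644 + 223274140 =706197784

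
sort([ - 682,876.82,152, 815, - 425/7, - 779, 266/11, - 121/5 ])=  [ - 779, - 682, - 425/7,-121/5,266/11, 152,815, 876.82 ]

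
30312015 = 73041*415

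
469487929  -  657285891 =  - 187797962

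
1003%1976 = 1003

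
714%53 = 25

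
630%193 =51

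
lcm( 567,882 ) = 7938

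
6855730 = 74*92645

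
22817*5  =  114085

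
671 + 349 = 1020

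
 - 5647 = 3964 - 9611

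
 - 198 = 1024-1222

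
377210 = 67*5630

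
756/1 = 756 = 756.00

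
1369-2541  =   - 1172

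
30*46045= 1381350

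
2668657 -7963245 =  - 5294588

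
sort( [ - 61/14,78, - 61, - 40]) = [ - 61,  -  40, - 61/14,78 ] 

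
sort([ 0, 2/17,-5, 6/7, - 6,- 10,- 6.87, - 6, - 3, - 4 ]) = [ - 10, - 6.87,-6,-6,- 5,-4, - 3,0 , 2/17, 6/7]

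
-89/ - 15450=89/15450= 0.01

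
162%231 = 162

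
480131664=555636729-75505065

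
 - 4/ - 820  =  1/205=0.00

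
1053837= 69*15273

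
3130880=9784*320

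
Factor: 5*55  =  275 = 5^2*11^1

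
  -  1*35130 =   -  35130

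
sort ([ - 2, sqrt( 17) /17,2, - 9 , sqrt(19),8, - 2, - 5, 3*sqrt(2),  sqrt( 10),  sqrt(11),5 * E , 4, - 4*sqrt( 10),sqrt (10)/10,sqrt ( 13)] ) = [ - 4*sqrt(10 ), - 9, - 5, - 2, - 2, sqrt(17 ) /17,  sqrt(10 ) /10,2, sqrt(10 ),  sqrt( 11),sqrt(13),  4,3*sqrt( 2),sqrt(19), 8,5*E]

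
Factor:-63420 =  - 2^2*3^1*5^1*7^1*151^1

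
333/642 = 111/214 = 0.52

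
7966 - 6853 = 1113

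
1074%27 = 21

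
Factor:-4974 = -2^1 * 3^1 * 829^1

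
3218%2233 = 985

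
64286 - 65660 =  - 1374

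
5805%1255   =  785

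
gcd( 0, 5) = 5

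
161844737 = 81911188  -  -79933549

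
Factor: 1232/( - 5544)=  - 2/9 = - 2^1 * 3^( - 2)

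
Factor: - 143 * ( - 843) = 120549= 3^1*11^1 * 13^1*281^1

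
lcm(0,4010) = 0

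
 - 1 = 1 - 2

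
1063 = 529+534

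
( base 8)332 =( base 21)a8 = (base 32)6Q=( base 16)DA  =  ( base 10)218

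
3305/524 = 6 + 161/524=6.31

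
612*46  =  28152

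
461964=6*76994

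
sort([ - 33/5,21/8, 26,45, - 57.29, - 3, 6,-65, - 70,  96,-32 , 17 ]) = [ - 70, - 65, - 57.29, - 32, - 33/5, - 3, 21/8 , 6,17,26, 45, 96 ]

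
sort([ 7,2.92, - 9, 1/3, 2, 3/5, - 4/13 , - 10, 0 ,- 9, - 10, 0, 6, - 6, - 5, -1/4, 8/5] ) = [ - 10, - 10, -9, - 9,-6, - 5 , - 4/13, - 1/4, 0, 0,1/3,3/5, 8/5,2, 2.92,6,7 ]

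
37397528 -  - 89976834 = 127374362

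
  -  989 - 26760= -27749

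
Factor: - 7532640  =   - 2^5*3^2 * 5^1*5231^1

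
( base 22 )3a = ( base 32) 2C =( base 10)76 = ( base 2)1001100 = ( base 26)2o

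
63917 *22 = 1406174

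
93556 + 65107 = 158663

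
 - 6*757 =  - 4542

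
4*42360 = 169440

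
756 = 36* 21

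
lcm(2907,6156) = 104652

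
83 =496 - 413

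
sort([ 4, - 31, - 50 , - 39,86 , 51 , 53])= [- 50,-39, - 31, 4, 51,53 , 86 ]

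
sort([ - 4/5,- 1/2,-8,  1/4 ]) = [ - 8, - 4/5, - 1/2, 1/4]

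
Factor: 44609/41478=2^( - 1)*3^( - 1)*223^( - 1 ) *1439^1 = 1439/1338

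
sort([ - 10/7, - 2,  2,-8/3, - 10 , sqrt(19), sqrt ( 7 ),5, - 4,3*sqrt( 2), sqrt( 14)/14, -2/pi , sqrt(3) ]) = [ - 10,-4, - 8/3, - 2,- 10/7, - 2/pi , sqrt( 14 ) /14, sqrt(3) , 2, sqrt(7 ),  3 *sqrt( 2),sqrt(19 ), 5 ]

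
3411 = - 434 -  - 3845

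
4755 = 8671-3916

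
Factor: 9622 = 2^1*17^1*283^1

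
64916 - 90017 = -25101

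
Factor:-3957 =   -  3^1*1319^1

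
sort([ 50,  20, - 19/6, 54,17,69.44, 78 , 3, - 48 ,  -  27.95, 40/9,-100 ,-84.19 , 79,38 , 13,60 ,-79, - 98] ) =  [ - 100, - 98 , - 84.19,  -  79, -48, - 27.95, - 19/6, 3, 40/9,  13, 17,20, 38,50,54, 60 , 69.44 , 78,  79]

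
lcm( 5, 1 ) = 5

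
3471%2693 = 778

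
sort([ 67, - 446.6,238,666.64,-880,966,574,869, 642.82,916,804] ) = [  -  880,-446.6, 67,238, 574,642.82, 666.64,804,869, 916 , 966]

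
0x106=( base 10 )262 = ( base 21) CA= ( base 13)172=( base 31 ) 8e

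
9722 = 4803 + 4919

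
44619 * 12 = 535428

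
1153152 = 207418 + 945734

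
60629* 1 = 60629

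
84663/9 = 9407=   9407.00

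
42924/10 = 4292+2/5 =4292.40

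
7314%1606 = 890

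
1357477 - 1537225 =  - 179748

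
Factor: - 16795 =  - 5^1*3359^1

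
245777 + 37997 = 283774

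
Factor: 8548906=2^1*61^1 * 79^1*887^1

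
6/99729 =2/33243 = 0.00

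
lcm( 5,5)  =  5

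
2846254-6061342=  - 3215088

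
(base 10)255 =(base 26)9L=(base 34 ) 7h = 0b11111111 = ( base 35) 7A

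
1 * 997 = 997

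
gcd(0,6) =6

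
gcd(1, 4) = 1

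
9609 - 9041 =568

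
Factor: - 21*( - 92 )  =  1932  =  2^2*3^1*7^1 * 23^1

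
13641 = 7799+5842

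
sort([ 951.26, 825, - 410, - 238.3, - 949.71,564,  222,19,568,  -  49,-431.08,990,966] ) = [-949.71, - 431.08, - 410, - 238.3,-49,19,222,564,568,825,951.26,966, 990]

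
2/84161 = 2/84161 = 0.00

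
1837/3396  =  1837/3396 = 0.54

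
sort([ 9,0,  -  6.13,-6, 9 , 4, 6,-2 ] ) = [- 6.13, - 6,- 2 , 0 , 4,6 , 9,9 ]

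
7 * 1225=8575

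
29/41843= 29/41843  =  0.00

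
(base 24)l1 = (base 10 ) 505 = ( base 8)771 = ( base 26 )JB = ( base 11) 41A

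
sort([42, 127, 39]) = [39,  42,127] 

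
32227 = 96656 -64429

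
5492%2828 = 2664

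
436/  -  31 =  - 436/31 =-14.06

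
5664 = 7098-1434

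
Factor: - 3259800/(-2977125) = 2^3*3^1*5^( - 1 )*17^(- 1)*467^(-1)*1811^1 = 43464/39695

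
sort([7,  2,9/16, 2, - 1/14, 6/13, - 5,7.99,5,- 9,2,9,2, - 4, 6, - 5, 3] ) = [  -  9, - 5,- 5, - 4, - 1/14,6/13,9/16, 2, 2,2,2, 3, 5, 6, 7, 7.99, 9 ]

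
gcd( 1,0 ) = 1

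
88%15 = 13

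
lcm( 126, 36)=252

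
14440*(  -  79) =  - 1140760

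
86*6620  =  569320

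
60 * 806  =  48360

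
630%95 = 60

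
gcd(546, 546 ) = 546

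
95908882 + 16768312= 112677194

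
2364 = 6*394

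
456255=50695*9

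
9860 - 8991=869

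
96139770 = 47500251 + 48639519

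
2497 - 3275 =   -  778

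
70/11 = 70/11 =6.36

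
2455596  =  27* 90948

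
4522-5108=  - 586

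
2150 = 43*50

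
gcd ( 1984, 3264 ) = 64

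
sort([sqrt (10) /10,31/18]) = [ sqrt( 10)/10, 31/18]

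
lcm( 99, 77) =693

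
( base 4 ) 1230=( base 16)6C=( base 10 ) 108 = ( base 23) 4g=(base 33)39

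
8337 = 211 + 8126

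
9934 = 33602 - 23668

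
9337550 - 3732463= 5605087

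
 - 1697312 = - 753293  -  944019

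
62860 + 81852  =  144712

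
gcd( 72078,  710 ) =2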